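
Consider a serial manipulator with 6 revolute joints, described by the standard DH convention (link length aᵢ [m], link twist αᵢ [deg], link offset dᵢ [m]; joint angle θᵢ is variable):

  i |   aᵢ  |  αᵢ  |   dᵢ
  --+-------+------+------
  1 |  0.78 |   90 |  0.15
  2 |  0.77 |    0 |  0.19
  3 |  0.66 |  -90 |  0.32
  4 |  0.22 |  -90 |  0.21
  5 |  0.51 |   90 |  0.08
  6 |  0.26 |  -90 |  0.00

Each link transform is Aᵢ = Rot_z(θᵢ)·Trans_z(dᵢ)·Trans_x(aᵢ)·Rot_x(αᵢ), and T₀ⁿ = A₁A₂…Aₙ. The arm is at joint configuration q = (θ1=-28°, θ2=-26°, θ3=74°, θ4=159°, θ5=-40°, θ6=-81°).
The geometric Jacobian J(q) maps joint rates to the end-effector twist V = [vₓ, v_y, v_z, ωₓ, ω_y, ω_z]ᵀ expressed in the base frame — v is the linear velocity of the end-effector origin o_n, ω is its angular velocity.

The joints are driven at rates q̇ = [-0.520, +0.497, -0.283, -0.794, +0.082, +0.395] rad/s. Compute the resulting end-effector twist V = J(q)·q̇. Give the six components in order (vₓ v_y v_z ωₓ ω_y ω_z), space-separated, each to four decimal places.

0.0429 -0.1837 0.4473 0.2660 -0.5736 -0.6945

o_n = [0.9491, -0.6348, 0.2821]
J₁: ẑ×o_n = [0.6348, 0.9491, -0.0000], ω = ẑ
J2: z=[-0.4695, -0.8829, 0.0000] o=[0.6887, -0.3662, 0.1500] → [-0.1166, 0.0620, 0.3560, -0.4695, -0.8829, 0.0000]
J3: z=[-0.4695, -0.8829, 0.0000] o=[1.2106, -0.8589, -0.1875] → [-0.4147, 0.2205, -0.3360, -0.4695, -0.8829, 0.0000]
J4: z=[-0.6562, 0.3489, 0.6691] o=[1.4503, -1.3487, 0.3029] → [-0.4850, -0.3490, -0.2936, -0.6562, 0.3489, 0.6691]
J5: z=[-0.6500, -0.7117, -0.2663] o=[1.2281, -1.1413, 0.2908] → [0.1411, 0.0686, -0.5278, -0.6500, -0.7117, -0.2663]
J6: z=[-0.2563, -0.1246, 0.9585] o=[0.8113, -0.8457, 0.2178] → [-0.2102, 0.1486, -0.0369, -0.2563, -0.1246, 0.9585]
V = J·q̇ = [0.0429, -0.1837, 0.4473, 0.2660, -0.5736, -0.6945]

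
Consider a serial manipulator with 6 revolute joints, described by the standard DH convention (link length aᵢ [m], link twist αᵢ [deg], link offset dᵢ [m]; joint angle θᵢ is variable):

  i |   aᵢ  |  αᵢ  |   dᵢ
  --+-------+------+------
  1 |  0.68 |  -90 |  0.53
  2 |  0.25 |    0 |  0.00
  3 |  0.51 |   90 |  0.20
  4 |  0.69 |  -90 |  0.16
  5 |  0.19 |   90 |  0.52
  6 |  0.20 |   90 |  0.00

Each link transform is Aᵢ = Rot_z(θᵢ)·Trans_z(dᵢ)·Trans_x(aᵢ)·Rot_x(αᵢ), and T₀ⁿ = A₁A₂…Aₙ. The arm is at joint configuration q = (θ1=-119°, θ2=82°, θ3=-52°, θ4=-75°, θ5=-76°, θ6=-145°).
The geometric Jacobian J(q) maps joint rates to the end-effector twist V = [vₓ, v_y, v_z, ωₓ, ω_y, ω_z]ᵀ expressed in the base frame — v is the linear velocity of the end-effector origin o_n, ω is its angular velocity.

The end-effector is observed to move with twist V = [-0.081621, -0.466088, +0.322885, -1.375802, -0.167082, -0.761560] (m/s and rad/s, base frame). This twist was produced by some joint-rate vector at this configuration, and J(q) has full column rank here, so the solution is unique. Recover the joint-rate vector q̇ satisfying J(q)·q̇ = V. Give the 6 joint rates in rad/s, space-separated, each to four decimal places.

0.0930 -0.8830 0.4520 -0.0940 0.9140 -0.9900

o_n = [-1.1672, -1.3473, -0.0979]
J₁: ẑ×o_n = [1.3473, -1.1672, 0.0000], ω = ẑ
J2: z=[0.8746, -0.4848, 0.0000] o=[-0.3297, -0.5947, 0.5300] → [0.3044, 0.5491, -1.0643, 0.8746, -0.4848, 0.0000]
J3: z=[0.8746, -0.4848, 0.0000] o=[-0.3465, -0.6252, 0.2824] → [0.1844, 0.3326, -1.0295, 0.8746, -0.4848, 0.0000]
J4: z=[-0.2424, -0.4373, 0.8660] o=[-0.3857, -1.1084, 0.0274] → [0.2617, -0.7072, -0.2839, -0.2424, -0.4373, 0.8660]
J5: z=[-0.1792, -0.8571, -0.4830] o=[-1.0824, -0.9905, 0.0767] → [-0.0227, 0.0097, -0.0088, -0.1792, -0.8571, -0.4830]
J6: z=[0.8665, -0.3700, 0.3351] o=[-1.2641, -1.5044, -0.0207] → [-0.0241, 0.0993, 0.1719, 0.8665, -0.3700, 0.3351]
q̇ = J⁺·V = [0.0930, -0.8830, 0.4520, -0.0940, 0.9140, -0.9900]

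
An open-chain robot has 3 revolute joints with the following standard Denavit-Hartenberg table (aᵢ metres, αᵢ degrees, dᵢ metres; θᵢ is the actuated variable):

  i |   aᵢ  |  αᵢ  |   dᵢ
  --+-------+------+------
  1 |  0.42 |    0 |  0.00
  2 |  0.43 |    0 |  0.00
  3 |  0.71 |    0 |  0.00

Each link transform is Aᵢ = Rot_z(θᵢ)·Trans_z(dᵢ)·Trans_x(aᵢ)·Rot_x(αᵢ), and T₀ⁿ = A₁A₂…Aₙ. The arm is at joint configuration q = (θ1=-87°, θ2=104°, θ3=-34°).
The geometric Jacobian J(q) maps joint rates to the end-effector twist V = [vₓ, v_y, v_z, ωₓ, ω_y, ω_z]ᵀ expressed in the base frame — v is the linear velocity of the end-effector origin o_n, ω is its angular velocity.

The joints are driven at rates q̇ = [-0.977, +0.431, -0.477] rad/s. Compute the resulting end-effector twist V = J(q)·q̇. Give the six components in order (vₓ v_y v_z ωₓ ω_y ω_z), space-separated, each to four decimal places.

-0.5535 -0.9406 0.0000 0.0000 0.0000 -1.0230

o_n = [1.1122, -0.5013, 0.0000]
J₁: ẑ×o_n = [0.5013, 1.1122, -0.0000], ω = ẑ
J2: z=[0.0000, 0.0000, 1.0000] o=[0.0220, -0.4194, 0.0000] → [0.0819, 1.0902, -0.0000, 0.0000, 0.0000, 1.0000]
J3: z=[0.0000, 0.0000, 1.0000] o=[0.4332, -0.2937, 0.0000] → [0.2076, 0.6790, -0.0000, 0.0000, 0.0000, 1.0000]
V = J·q̇ = [-0.5535, -0.9406, 0.0000, 0.0000, 0.0000, -1.0230]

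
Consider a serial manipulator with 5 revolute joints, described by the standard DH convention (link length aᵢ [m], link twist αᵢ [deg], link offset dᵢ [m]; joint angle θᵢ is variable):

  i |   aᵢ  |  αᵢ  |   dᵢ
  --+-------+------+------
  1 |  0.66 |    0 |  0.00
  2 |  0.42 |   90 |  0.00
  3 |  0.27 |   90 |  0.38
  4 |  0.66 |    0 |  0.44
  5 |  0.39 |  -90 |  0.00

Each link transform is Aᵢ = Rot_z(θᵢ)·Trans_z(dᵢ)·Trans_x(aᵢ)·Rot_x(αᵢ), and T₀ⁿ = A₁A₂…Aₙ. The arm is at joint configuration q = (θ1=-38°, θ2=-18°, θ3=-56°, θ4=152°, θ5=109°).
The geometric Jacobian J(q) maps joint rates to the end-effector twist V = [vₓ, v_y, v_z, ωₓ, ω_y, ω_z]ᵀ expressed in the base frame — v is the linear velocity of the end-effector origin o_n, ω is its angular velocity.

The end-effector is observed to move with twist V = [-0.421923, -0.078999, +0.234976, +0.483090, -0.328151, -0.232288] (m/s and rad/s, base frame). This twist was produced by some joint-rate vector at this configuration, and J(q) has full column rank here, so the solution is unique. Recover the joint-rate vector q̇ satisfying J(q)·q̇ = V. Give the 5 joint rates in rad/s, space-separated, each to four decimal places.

-0.3550 -0.2430 -0.2170 -0.3830 -0.2710

o_n = [0.1815, -0.4492, 0.0638]
J₁: ẑ×o_n = [0.4492, 0.1815, -0.0000], ω = ẑ
J2: z=[0.0000, 0.0000, 1.0000] o=[0.5201, -0.4063, 0.0000] → [0.0429, -0.3386, 0.0000, 0.0000, 0.0000, 1.0000]
J3: z=[-0.8290, -0.5592, 0.0000] o=[0.7549, -0.7545, 0.0000] → [-0.0357, 0.0529, -0.5738, -0.8290, -0.5592, 0.0000]
J4: z=[-0.4636, 0.6873, -0.5592] o=[0.5243, -1.0922, -0.2238] → [0.5573, 0.3251, -0.0625, -0.4636, 0.6873, -0.5592]
J5: z=[-0.4636, 0.6873, -0.5592] o=[-0.1187, -0.6929, 0.0132] → [0.1710, -0.1445, -0.3193, -0.4636, 0.6873, -0.5592]
q̇ = J⁺·V = [-0.3550, -0.2430, -0.2170, -0.3830, -0.2710]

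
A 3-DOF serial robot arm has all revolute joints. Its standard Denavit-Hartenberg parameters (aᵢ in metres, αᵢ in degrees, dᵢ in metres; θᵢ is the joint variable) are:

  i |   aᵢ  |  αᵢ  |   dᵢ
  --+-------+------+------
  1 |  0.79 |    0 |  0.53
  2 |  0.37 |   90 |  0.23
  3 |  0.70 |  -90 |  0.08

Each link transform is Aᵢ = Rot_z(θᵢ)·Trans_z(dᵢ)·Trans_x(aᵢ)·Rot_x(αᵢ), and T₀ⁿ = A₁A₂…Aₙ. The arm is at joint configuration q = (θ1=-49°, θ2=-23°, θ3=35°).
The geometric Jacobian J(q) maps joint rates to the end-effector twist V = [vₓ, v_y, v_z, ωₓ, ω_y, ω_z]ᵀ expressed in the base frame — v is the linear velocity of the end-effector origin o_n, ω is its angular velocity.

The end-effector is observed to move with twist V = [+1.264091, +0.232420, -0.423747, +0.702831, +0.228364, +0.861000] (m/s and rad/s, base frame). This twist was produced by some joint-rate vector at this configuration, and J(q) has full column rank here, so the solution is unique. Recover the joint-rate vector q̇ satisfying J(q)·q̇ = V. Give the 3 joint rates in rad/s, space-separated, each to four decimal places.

o_n = [0.7337, -1.5182, 1.1615]
J₁: ẑ×o_n = [1.5182, 0.7337, -0.0000], ω = ẑ
J2: z=[0.0000, 0.0000, 1.0000] o=[0.5183, -0.5962, 0.5300] → [0.9220, 0.2154, -0.0000, 0.0000, 0.0000, 1.0000]
J3: z=[-0.9511, -0.3090, 0.0000] o=[0.6326, -0.9481, 0.7600] → [-0.1241, 0.3819, 0.5734, -0.9511, -0.3090, 0.0000]
q̇ = J⁺·V = [0.6350, 0.2260, -0.7390]

0.6350 0.2260 -0.7390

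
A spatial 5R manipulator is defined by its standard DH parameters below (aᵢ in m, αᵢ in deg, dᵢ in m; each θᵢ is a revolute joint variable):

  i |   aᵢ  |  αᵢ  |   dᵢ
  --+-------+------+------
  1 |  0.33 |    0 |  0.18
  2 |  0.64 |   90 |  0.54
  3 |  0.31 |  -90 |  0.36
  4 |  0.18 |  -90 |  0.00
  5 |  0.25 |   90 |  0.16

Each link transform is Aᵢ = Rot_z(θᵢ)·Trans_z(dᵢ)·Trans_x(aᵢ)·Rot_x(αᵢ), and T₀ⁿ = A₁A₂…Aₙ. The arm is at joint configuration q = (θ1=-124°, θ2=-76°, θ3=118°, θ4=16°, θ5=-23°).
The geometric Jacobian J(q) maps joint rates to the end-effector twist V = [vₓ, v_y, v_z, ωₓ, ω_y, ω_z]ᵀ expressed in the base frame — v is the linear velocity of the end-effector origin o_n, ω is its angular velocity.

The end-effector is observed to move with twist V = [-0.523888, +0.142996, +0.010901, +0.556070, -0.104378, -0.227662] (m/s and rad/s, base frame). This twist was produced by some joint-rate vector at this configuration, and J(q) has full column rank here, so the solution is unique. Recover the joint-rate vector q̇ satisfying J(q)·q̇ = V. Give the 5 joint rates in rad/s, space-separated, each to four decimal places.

-0.7310 0.5270 -0.7490 0.5040 -0.8750

o_n = [-0.3818, -0.1027, 1.2570]
J₁: ẑ×o_n = [0.1027, -0.3818, 0.0000], ω = ẑ
J2: z=[0.0000, 0.0000, 1.0000] o=[-0.1845, -0.2736, 0.1800] → [-0.1709, -0.1973, 0.0000, 0.0000, 0.0000, 1.0000]
J3: z=[0.3420, 0.9397, 0.0000] o=[-0.7859, -0.0547, 0.7200] → [0.5046, -0.1837, -0.3962, 0.3420, 0.9397, 0.0000]
J4: z=[0.8297, -0.3020, -0.4695] o=[-0.5261, 0.2338, 0.9937] → [-0.2375, -0.2862, -0.2356, 0.8297, -0.3020, -0.4695]
J5: z=[-0.4504, -0.8590, -0.2434] o=[-0.4667, 0.1594, 1.1465] → [-0.1587, 0.0291, 0.1909, -0.4504, -0.8590, -0.2434]
q̇ = J⁺·V = [-0.7310, 0.5270, -0.7490, 0.5040, -0.8750]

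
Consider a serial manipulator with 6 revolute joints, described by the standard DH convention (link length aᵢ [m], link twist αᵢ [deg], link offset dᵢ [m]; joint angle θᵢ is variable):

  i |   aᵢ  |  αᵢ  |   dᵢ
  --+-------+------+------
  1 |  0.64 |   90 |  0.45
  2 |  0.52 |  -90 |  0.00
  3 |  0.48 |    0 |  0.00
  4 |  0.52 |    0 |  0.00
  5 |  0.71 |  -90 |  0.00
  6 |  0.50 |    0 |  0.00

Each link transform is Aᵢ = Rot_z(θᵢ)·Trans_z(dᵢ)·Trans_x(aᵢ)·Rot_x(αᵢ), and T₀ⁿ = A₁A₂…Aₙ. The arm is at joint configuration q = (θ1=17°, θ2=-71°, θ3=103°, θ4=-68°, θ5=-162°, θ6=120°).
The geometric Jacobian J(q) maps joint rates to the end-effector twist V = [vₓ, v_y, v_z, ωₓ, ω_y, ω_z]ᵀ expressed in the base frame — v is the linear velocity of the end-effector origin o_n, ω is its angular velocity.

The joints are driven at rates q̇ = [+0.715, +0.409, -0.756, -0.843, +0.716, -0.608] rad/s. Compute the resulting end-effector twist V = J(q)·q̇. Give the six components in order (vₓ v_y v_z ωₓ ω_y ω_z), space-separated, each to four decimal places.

o_n = [0.2787, 0.5020, -0.2216]
J₁: ẑ×o_n = [-0.5020, 0.2787, 0.0000], ω = ẑ
J2: z=[0.2924, -0.9563, 0.0000] o=[0.6120, 0.1871, 0.4500] → [0.6422, 0.1963, -0.2267, 0.2924, -0.9563, 0.0000]
J3: z=[0.9042, 0.2764, 0.3256] o=[0.7739, 0.2366, -0.0417] → [-0.1361, 0.0014, 0.3769, 0.9042, 0.2764, 0.3256]
J4: z=[0.9042, 0.2764, 0.3256] o=[0.6036, 0.6736, 0.0604] → [-0.0221, 0.1492, -0.0653, 0.9042, 0.2764, 0.3256]
J5: z=[0.9042, 0.2764, 0.3256] o=[0.6490, 0.9994, -0.3423] → [0.1953, -0.2298, -0.3474, 0.9042, 0.2764, 0.3256]
J6: z=[0.4246, -0.4995, -0.7551] o=[0.6817, 0.4164, 0.0617] → [0.2061, 0.4246, -0.1650, 0.4246, -0.4995, -0.7551]
V = J·q̇ = [0.0398, -0.2700, -0.4709, -0.9370, -0.3315, 0.8866]

0.0398 -0.2700 -0.4709 -0.9370 -0.3315 0.8866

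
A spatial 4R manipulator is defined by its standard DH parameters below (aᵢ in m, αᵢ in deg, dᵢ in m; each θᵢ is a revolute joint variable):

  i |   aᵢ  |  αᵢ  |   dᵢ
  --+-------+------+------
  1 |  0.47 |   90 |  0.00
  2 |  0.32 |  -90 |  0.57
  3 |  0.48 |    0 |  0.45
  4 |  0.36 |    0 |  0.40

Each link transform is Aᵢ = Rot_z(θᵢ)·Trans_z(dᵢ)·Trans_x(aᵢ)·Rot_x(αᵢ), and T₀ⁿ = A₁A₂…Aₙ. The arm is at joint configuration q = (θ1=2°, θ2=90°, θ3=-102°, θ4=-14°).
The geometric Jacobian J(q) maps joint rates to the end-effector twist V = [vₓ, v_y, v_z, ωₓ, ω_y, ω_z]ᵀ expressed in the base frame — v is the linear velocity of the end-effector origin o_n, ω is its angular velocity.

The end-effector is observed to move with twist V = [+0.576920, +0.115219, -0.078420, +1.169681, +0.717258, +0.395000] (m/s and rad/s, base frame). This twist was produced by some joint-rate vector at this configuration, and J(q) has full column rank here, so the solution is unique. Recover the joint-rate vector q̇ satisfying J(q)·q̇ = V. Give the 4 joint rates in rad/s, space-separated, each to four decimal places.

o_n = [-0.3322, -1.3755, 0.0624]
J₁: ẑ×o_n = [1.3755, -0.3322, 0.0000], ω = ẑ
J2: z=[0.0349, -0.9994, 0.0000] o=[0.4697, 0.0164, 0.0000] → [-0.0624, -0.0022, -0.8500, 0.0349, -0.9994, 0.0000]
J3: z=[-0.9994, -0.0349, 0.0000] o=[0.4896, -0.5533, 0.3200] → [0.0090, -0.2575, 0.7931, -0.9994, -0.0349, 0.0000]
J4: z=[-0.9994, -0.0349, 0.0000] o=[0.0563, -1.0382, 0.2202] → [0.0055, -0.1577, 0.3236, -0.9994, -0.0349, 0.0000]
q̇ = J⁺·V = [0.3950, -0.6760, -0.5680, -0.6260]

0.3950 -0.6760 -0.5680 -0.6260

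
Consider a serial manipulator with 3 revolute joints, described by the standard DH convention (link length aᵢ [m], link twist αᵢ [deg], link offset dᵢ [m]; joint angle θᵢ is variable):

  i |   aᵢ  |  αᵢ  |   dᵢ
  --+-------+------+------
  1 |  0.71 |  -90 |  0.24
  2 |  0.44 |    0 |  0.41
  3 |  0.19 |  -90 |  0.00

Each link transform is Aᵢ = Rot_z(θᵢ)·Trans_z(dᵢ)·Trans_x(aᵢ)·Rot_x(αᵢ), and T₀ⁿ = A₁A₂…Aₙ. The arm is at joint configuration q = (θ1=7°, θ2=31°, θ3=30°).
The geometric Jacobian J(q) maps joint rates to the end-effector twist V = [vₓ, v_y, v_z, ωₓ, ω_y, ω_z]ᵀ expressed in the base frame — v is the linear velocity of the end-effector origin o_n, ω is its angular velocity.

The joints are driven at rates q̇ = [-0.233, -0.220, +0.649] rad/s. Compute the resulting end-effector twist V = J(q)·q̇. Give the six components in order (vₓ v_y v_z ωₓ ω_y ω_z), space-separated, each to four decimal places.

0.1070 -0.2637 0.0435 -0.0523 0.4258 -0.2330

o_n = [1.1205, 0.5507, -0.1528]
J₁: ẑ×o_n = [-0.5507, 1.1205, 0.0000], ω = ẑ
J2: z=[-0.1219, 0.9925, 0.0000] o=[0.7047, 0.0865, 0.2400] → [-0.3899, -0.0479, -0.4693, -0.1219, 0.9925, 0.0000]
J3: z=[-0.1219, 0.9925, 0.0000] o=[1.0291, 0.5394, 0.0134] → [-0.1649, -0.0203, -0.0921, -0.1219, 0.9925, 0.0000]
V = J·q̇ = [0.1070, -0.2637, 0.0435, -0.0523, 0.4258, -0.2330]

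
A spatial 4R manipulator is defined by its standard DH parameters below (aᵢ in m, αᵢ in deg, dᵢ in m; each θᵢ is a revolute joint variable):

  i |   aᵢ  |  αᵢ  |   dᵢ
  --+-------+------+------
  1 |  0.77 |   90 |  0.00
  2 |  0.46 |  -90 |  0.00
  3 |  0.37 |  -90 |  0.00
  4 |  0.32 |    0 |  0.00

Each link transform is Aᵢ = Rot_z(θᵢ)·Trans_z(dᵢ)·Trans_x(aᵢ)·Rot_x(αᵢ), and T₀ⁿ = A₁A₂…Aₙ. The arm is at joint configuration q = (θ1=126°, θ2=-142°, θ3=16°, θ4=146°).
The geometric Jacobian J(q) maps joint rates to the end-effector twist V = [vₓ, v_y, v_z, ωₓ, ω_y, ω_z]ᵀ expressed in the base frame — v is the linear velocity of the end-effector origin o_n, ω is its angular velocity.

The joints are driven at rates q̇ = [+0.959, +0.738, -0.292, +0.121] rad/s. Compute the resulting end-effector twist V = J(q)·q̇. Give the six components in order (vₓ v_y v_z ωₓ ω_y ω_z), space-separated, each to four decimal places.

o_n = [-0.1515, 0.1594, -0.2042]
J₁: ẑ×o_n = [-0.1594, -0.1515, 0.0000], ω = ẑ
J2: z=[0.8090, 0.5878, 0.0000] o=[-0.4526, 0.6229, 0.0000] → [-0.1200, 0.1652, -0.5520, 0.8090, 0.5878, 0.0000]
J3: z=[-0.3619, 0.4981, -0.7880] o=[-0.2395, 0.3297, -0.2832] → [-0.0948, -0.0408, 0.0178, -0.3619, 0.4981, -0.7880]
J4: z=[-0.9053, -0.3893, 0.1697] o=[-0.1573, 0.0430, -0.5022] → [-0.1358, 0.2708, -0.1032, -0.9053, -0.3893, 0.1697]
V = J·q̇ = [-0.2302, 0.0213, -0.4250, 0.5932, 0.2412, 1.2096]

-0.2302 0.0213 -0.4250 0.5932 0.2412 1.2096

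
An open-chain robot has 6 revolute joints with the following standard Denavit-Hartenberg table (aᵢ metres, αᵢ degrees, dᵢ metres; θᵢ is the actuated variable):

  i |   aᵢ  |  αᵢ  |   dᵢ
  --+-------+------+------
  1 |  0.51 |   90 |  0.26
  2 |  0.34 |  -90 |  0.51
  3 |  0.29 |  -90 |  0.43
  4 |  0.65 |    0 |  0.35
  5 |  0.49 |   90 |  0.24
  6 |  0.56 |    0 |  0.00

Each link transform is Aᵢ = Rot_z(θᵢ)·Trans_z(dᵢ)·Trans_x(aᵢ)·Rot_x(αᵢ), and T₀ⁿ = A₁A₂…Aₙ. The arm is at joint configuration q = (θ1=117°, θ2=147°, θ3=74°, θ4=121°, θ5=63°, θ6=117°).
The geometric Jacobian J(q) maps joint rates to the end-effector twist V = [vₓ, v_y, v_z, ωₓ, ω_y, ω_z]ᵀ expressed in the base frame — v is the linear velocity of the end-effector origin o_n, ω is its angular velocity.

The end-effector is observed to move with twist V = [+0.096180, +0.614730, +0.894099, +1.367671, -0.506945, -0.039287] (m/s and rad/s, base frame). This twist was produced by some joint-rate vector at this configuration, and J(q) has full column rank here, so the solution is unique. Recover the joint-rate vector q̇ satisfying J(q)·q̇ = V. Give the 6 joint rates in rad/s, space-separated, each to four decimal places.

o_n = [-0.1306, 1.3114, -0.0741]
J₁: ẑ×o_n = [-1.3114, -0.1306, 0.0000], ω = ẑ
J2: z=[0.8910, 0.4540, 0.0000] o=[-0.2315, 0.4544, 0.2600] → [-0.1517, 0.2977, 0.7178, 0.8910, 0.4540, 0.0000]
J3: z=[0.2473, -0.4853, -0.8387] o=[0.3523, 0.4319, 0.4452] → [0.9896, 0.5335, -0.0169, 0.2473, -0.4853, -0.8387]
J4: z=[-0.6116, 0.5932, -0.5235] o=[0.2407, 0.0369, 0.1281] → [0.5473, 0.0707, -0.5592, -0.6116, 0.5932, -0.5235]
J5: z=[-0.6116, 0.5932, -0.5235] o=[0.1405, 0.7300, 0.3619] → [0.0458, -0.1247, -0.1948, -0.6116, 0.5932, -0.5235]
J6: z=[-0.1942, 0.5289, 0.8262] o=[0.3695, 1.1697, 0.1342] → [-0.2272, -0.4537, 0.2370, -0.1942, 0.5289, 0.8262]
q̇ = J⁺·V = [0.1990, 0.7670, 0.7940, -0.5450, -0.2560, 0.0100]

0.1990 0.7670 0.7940 -0.5450 -0.2560 0.0100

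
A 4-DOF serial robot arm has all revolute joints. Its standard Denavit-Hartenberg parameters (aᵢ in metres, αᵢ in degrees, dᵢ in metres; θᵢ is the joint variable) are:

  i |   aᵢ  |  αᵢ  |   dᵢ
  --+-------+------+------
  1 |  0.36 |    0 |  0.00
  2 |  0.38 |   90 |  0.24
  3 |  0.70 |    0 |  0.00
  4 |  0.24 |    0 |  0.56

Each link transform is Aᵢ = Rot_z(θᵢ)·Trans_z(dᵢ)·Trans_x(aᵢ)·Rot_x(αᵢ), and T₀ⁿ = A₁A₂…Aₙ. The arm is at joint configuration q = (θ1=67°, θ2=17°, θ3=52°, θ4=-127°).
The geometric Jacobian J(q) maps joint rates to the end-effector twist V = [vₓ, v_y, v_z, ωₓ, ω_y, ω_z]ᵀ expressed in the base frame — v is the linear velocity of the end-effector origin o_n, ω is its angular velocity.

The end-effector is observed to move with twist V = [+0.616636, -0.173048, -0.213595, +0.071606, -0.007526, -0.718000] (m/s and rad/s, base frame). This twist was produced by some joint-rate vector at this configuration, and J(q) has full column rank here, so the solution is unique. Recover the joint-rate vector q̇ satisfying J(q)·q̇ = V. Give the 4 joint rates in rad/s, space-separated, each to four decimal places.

o_n = [0.7889, 1.1411, 0.5598]
J₁: ẑ×o_n = [-1.1411, 0.7889, 0.0000], ω = ẑ
J2: z=[0.0000, 0.0000, 1.0000] o=[0.1407, 0.3314, 0.0000] → [-0.8098, 0.6482, 0.0000, 0.0000, 0.0000, 1.0000]
J3: z=[0.9945, -0.1045, 0.0000] o=[0.1804, 0.7093, 0.2400] → [-0.0334, -0.3180, 0.4931, 0.9945, -0.1045, 0.0000]
J4: z=[0.9945, -0.1045, 0.0000] o=[0.2254, 1.1379, 0.7916] → [0.0242, 0.2306, 0.0621, 0.9945, -0.1045, 0.0000]
q̇ = J⁺·V = [-0.0130, -0.7050, -0.5060, 0.5780]

-0.0130 -0.7050 -0.5060 0.5780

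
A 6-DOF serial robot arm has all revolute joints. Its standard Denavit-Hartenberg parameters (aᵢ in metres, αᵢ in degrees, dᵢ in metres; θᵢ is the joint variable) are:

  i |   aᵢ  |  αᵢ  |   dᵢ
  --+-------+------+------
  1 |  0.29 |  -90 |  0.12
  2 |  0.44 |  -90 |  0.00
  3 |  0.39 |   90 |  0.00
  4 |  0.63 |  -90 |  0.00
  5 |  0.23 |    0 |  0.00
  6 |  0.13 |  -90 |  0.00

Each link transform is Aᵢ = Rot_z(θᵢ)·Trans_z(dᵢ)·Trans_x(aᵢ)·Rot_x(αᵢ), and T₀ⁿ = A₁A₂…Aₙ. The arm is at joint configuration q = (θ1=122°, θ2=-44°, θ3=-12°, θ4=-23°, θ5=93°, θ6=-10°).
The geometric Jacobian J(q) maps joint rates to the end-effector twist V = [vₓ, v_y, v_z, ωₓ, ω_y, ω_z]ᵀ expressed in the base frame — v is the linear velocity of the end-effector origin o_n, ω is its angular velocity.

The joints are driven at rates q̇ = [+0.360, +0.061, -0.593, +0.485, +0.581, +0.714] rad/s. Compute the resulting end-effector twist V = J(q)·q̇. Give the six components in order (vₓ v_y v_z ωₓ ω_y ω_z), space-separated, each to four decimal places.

o_n = [-0.4957, 1.0735, 1.3170]
J₁: ẑ×o_n = [-1.0735, -0.4957, 0.0000], ω = ẑ
J2: z=[-0.8480, -0.5299, 0.0000] o=[-0.1537, 0.2459, 0.1200] → [-0.6343, 1.0151, -0.8830, -0.8480, -0.5299, 0.0000]
J3: z=[-0.3681, 0.5891, -0.7193] o=[-0.3214, 0.5143, 0.4256] → [0.9273, 0.4535, -0.1032, -0.3681, 0.5891, -0.7193]
J4: z=[-0.7503, -0.6452, -0.1444] o=[-0.5356, 0.7041, 0.6906] → [-0.3508, 0.4642, -0.2514, -0.7503, -0.6452, -0.1444]
J5: z=[-0.5534, 0.7324, -0.3967] o=[-0.7634, 0.8412, 1.2618] → [0.1326, -0.0756, -0.3246, -0.5534, 0.7324, -0.3967]
J6: z=[-0.5534, 0.7324, -0.3967] o=[-0.5868, 0.9868, 1.2840] → [0.0586, -0.0179, -0.1147, -0.5534, 0.7324, -0.3967]
V = J·q̇ = [-1.0263, -0.2170, -0.3851, -0.9140, 0.2539, 0.2028]

-1.0263 -0.2170 -0.3851 -0.9140 0.2539 0.2028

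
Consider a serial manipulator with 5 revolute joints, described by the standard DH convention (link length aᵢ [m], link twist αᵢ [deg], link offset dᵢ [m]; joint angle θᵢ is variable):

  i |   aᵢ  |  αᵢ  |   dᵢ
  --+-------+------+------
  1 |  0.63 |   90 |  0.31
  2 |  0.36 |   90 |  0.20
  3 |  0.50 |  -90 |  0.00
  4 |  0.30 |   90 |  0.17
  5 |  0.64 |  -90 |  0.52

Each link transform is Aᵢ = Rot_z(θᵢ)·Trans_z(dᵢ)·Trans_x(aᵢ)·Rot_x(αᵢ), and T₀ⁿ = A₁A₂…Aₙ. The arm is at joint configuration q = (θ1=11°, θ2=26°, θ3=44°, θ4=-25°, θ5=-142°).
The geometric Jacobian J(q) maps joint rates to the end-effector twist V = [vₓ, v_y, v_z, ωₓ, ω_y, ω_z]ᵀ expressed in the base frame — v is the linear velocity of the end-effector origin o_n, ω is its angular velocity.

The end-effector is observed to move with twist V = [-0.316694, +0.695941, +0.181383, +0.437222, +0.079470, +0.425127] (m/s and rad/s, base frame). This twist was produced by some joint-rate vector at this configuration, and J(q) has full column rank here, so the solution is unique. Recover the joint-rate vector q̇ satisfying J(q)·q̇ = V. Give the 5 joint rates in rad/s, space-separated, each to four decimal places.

o_n = [1.3193, 0.1496, 0.2200]
J₁: ẑ×o_n = [-0.1496, 1.3193, 0.0000], ω = ẑ
J2: z=[0.1908, -0.9816, 0.0000] o=[0.6184, 0.1202, 0.3100] → [0.0883, 0.0172, 0.6936, 0.1908, -0.9816, 0.0000]
J3: z=[0.4303, 0.0836, -0.8988] o=[0.9742, -0.0144, 0.4678] → [0.1267, -0.2036, 0.0417, 0.4303, 0.0836, -0.8988]
J4: z=[-0.4756, -0.8253, -0.3045] o=[1.3578, -0.2936, 0.6255] → [0.4696, -0.1811, -0.2426, -0.4756, -0.8253, -0.3045]
J5: z=[0.0658, 0.3119, -0.9479] o=[1.5401, -0.5752, 0.5455] → [0.5855, 0.2307, 0.1165, 0.0658, 0.3119, -0.9479]
q̇ = J⁺·V = [0.6270, 0.1570, 0.6300, -0.3250, -0.2800]

0.6270 0.1570 0.6300 -0.3250 -0.2800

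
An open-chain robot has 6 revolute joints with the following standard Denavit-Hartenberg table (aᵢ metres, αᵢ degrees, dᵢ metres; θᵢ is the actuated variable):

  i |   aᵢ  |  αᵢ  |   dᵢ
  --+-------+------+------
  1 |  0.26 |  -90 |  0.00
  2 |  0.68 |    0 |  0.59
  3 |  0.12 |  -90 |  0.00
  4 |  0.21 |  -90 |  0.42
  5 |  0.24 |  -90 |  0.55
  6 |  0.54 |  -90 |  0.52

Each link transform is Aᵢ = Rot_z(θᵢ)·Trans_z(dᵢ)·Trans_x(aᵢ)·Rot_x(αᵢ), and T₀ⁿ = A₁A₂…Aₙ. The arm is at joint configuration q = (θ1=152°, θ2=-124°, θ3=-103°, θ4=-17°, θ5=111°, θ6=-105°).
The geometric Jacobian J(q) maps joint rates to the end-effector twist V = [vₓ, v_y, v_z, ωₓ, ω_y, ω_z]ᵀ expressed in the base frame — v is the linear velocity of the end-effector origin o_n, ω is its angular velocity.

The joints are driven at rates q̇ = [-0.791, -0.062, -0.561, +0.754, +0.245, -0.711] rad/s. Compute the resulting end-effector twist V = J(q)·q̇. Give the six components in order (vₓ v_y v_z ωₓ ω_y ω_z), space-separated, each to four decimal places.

0.1288 -0.7409 0.5362 1.0591 0.1880 -0.9672

o_n = [0.7658, 0.1884, 0.8143]
J₁: ẑ×o_n = [-0.1884, 0.7658, 0.0000], ω = ẑ
J2: z=[-0.4695, -0.8829, 0.0000] o=[-0.2296, 0.1221, 0.0000] → [-0.7190, 0.3823, 0.8477, -0.4695, -0.8829, 0.0000]
J3: z=[-0.4695, -0.8829, 0.0000] o=[-0.1708, -0.5774, 0.5637] → [-0.2213, 0.1176, 0.4674, -0.4695, -0.8829, 0.0000]
J4: z=[0.6457, -0.3433, 0.6820] o=[-0.0986, -0.6158, 0.4760] → [-0.6646, 0.3710, 0.8161, 0.6457, -0.3433, 0.6820]
J5: z=[0.6250, 0.7508, -0.2138] o=[0.2648, -0.8785, 0.6155] → [0.3774, -0.2314, 0.2907, 0.6250, 0.7508, -0.2138]
J6: z=[-0.1781, 0.4038, 0.8973] o=[0.4261, -0.3401, 0.4053] → [-0.3091, 0.3776, -0.2313, -0.1781, 0.4038, 0.8973]
V = J·q̇ = [0.1288, -0.7409, 0.5362, 1.0591, 0.1880, -0.9672]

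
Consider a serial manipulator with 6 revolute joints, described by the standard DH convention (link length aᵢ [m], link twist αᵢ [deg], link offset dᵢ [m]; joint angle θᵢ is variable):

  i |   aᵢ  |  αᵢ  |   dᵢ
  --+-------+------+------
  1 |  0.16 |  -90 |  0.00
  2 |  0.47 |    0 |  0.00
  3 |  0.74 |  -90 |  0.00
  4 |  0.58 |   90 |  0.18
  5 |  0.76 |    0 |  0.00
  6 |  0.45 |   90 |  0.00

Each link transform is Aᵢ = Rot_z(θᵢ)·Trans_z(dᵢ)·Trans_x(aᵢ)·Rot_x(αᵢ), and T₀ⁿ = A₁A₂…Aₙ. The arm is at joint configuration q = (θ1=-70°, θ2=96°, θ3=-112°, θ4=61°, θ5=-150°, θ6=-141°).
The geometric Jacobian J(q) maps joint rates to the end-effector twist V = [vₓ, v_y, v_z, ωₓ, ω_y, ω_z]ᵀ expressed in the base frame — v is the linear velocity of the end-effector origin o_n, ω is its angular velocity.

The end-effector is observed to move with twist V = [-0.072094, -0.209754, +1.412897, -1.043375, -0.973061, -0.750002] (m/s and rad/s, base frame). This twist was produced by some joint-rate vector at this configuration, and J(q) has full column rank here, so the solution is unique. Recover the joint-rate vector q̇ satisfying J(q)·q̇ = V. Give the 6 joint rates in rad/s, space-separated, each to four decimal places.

o_n = [0.2469, -0.8909, -0.4639]
J₁: ẑ×o_n = [0.8909, 0.2469, -0.0000], ω = ẑ
J2: z=[0.9397, 0.3420, 0.0000] o=[0.0547, -0.1504, 0.0000] → [-0.1587, 0.4360, -0.7616, 0.9397, 0.3420, 0.0000]
J3: z=[0.9397, 0.3420, 0.0000] o=[0.0379, -0.1042, -0.4674] → [0.0012, -0.0033, -0.8107, 0.9397, 0.3420, 0.0000]
J4: z=[0.0943, -0.2590, -0.9613] o=[0.2812, -0.7726, -0.2635] → [-0.0617, 0.0519, -0.0200, 0.0943, -0.2590, -0.9613]
J5: z=[0.7431, -0.6242, 0.2411] o=[-0.0861, -1.2467, -0.3590] → [-0.0203, 0.1583, 0.4723, 0.7431, -0.6242, 0.2411]
J6: z=[0.7431, -0.6242, 0.2411] o=[0.3141, -0.6632, -0.0816] → [0.2935, 0.2679, -0.2112, 0.7431, -0.6242, 0.2411]
q̇ = J⁺·V = [-0.1130, -0.6500, -0.8630, 0.7660, 0.4690, -0.0570]

-0.1130 -0.6500 -0.8630 0.7660 0.4690 -0.0570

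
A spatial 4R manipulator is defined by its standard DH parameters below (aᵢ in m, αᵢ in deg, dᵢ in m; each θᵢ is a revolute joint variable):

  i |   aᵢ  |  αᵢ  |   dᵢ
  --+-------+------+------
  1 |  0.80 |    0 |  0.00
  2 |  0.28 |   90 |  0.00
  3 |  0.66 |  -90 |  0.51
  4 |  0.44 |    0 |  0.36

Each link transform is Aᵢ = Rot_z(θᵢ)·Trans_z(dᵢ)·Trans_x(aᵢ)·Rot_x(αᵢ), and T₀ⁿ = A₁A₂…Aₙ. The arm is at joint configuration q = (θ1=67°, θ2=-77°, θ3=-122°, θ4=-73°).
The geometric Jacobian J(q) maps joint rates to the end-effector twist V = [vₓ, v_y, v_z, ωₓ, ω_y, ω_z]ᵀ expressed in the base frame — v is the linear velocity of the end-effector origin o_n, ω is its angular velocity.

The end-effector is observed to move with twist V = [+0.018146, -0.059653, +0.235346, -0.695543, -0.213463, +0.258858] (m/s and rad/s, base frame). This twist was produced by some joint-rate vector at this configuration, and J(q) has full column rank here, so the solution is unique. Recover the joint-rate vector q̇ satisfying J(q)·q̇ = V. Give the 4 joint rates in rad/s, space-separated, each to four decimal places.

o_n = [0.3158, -0.2093, -0.8596]
J₁: ẑ×o_n = [0.2093, 0.3158, -0.0000], ω = ẑ
J2: z=[0.0000, 0.0000, 1.0000] o=[0.3126, 0.7364, 0.0000] → [0.9457, 0.0032, -0.0000, 0.0000, 0.0000, 1.0000]
J3: z=[-0.1736, -0.9848, 0.0000] o=[0.5883, 0.6878, 0.0000] → [0.8465, -0.1493, -0.1126, -0.1736, -0.9848, 0.0000]
J4: z=[0.8352, -0.1473, -0.5299] o=[0.1553, 0.2463, -0.5597] → [-0.1973, 0.1654, -0.3568, 0.8352, -0.1473, -0.5299]
q̇ = J⁺·V = [0.3730, -0.5190, 0.3310, -0.7640]

0.3730 -0.5190 0.3310 -0.7640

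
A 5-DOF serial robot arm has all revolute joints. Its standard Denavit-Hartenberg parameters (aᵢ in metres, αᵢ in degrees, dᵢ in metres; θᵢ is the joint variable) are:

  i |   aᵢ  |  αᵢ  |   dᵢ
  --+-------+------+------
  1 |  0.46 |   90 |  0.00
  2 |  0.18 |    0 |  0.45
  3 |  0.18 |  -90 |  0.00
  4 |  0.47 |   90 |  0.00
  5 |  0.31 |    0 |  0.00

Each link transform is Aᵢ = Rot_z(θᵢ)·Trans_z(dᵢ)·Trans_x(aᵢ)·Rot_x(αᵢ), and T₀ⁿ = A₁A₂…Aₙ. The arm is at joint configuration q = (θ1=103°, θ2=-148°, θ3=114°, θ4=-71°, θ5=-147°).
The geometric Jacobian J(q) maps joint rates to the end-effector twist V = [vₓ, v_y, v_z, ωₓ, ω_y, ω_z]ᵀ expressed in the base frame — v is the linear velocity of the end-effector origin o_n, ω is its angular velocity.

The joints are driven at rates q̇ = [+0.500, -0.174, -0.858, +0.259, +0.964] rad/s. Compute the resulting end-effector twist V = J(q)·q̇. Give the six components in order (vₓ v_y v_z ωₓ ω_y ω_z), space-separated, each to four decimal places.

-0.0638 -0.0493 -0.3547 -0.5623 -0.7567 1.2244

o_n = [0.5377, 0.5540, -0.3742]
J₁: ẑ×o_n = [-0.5540, 0.5377, 0.0000], ω = ẑ
J2: z=[0.9744, 0.2250, 0.0000] o=[-0.1035, 0.4482, 0.0000] → [-0.0842, 0.3647, -0.0412, 0.9744, 0.2250, 0.0000]
J3: z=[0.9744, 0.2250, 0.0000] o=[0.3693, 0.4007, -0.0954] → [-0.0627, 0.2717, 0.1115, 0.9744, 0.2250, 0.0000]
J4: z=[-0.1258, 0.5449, 0.8290] o=[0.3358, 0.5461, -0.1960] → [-0.1037, 0.1450, -0.1110, -0.1258, 0.5449, 0.8290]
J5: z=[0.4936, -0.6905, 0.5287] o=[0.7402, 0.7697, -0.2816] → [0.1780, -0.0613, -0.2463, 0.4936, -0.6905, 0.5287]
V = J·q̇ = [-0.0638, -0.0493, -0.3547, -0.5623, -0.7567, 1.2244]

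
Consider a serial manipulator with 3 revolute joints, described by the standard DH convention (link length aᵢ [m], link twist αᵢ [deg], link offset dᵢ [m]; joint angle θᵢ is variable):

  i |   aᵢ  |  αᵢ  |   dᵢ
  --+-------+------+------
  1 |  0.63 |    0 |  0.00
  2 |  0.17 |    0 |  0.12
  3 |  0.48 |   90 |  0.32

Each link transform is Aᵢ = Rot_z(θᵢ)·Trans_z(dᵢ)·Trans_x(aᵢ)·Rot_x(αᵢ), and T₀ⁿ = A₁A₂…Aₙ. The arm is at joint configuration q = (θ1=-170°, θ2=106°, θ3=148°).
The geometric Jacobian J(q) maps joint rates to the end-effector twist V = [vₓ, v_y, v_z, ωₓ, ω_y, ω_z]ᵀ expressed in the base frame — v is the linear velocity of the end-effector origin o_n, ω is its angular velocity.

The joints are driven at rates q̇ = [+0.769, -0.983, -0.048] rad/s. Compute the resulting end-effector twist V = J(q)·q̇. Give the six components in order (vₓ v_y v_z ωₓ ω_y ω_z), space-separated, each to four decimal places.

o_n = [-0.4957, 0.2152, 0.4400]
J₁: ẑ×o_n = [-0.2152, -0.4957, 0.0000], ω = ẑ
J2: z=[0.0000, 0.0000, 1.0000] o=[-0.6204, -0.1094, 0.0000] → [-0.3246, 0.1247, 0.0000, 0.0000, 0.0000, 1.0000]
J3: z=[0.0000, 0.0000, 1.0000] o=[-0.5459, -0.2622, 0.1200] → [-0.4774, 0.0502, 0.0000, 0.0000, 0.0000, 1.0000]
V = J·q̇ = [0.1765, -0.5062, 0.0000, 0.0000, 0.0000, -0.2620]

0.1765 -0.5062 0.0000 0.0000 0.0000 -0.2620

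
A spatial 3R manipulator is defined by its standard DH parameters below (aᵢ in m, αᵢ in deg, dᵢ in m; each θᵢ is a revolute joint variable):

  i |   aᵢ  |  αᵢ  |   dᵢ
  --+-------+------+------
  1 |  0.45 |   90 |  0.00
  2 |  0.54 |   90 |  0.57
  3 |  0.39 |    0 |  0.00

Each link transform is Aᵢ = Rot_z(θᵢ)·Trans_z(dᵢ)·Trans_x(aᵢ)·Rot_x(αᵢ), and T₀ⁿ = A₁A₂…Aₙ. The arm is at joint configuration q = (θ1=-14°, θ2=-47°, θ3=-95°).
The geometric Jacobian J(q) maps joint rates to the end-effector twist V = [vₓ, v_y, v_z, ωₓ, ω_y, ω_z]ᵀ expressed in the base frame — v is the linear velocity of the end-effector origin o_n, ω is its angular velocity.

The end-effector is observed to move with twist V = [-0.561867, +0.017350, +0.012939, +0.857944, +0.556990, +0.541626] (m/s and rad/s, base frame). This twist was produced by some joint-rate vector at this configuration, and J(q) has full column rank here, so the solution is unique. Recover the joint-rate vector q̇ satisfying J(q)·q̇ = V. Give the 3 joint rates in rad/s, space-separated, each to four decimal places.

-0.1090 -0.7480 -0.9540

o_n = [0.7276, -0.3684, -0.3701]
J₁: ẑ×o_n = [0.3684, 0.7276, -0.0000], ω = ẑ
J2: z=[-0.2419, -0.9703, 0.0000] o=[0.4366, -0.1089, 0.0000] → [0.3591, -0.0895, 0.3451, -0.2419, -0.9703, 0.0000]
J3: z=[-0.7096, 0.1769, -0.6820] o=[0.6561, -0.7510, -0.3949] → [0.2653, -0.0311, -0.2841, -0.7096, 0.1769, -0.6820]
q̇ = J⁺·V = [-0.1090, -0.7480, -0.9540]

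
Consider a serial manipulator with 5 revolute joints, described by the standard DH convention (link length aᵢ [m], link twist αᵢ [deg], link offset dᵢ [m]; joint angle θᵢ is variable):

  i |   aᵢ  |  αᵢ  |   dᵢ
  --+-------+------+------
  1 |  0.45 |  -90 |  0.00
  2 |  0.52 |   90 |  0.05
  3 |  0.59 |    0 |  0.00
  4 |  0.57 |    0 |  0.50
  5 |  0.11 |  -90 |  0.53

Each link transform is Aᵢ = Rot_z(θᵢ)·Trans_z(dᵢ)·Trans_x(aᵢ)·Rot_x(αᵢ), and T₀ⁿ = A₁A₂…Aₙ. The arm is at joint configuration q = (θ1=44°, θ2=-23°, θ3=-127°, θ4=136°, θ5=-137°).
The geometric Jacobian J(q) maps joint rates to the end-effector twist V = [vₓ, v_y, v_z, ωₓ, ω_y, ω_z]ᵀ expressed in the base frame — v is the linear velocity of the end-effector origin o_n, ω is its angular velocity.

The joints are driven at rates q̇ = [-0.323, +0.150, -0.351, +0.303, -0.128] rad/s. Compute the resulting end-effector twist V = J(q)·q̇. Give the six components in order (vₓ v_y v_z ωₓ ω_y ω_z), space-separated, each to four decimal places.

-0.0130 -0.1545 -0.0997 -0.0547 0.1557 -0.4850

o_n = [0.7622, 0.1540, 1.2061]
J₁: ẑ×o_n = [-0.1540, 0.7622, 0.0000], ω = ẑ
J2: z=[-0.6947, 0.7193, 0.0000] o=[0.3237, 0.3126, 0.0000] → [0.8676, 0.8378, -0.2053, -0.6947, 0.7193, 0.0000]
J3: z=[-0.2811, -0.2714, 0.9205] o=[0.6333, 0.6811, 0.2032] → [0.2130, 0.4006, 0.1831, -0.2811, -0.2714, 0.9205]
J4: z=[-0.2811, -0.2714, 0.9205] o=[0.7255, 0.1151, 0.0644] → [-0.3457, 0.3547, -0.0010, -0.2811, -0.2714, 0.9205]
J5: z=[-0.2811, -0.2714, 0.9205] o=[0.8958, 0.4035, 0.7447] → [0.1044, 0.0067, 0.0339, -0.2811, -0.2714, 0.9205]
V = J·q̇ = [-0.0130, -0.1545, -0.0997, -0.0547, 0.1557, -0.4850]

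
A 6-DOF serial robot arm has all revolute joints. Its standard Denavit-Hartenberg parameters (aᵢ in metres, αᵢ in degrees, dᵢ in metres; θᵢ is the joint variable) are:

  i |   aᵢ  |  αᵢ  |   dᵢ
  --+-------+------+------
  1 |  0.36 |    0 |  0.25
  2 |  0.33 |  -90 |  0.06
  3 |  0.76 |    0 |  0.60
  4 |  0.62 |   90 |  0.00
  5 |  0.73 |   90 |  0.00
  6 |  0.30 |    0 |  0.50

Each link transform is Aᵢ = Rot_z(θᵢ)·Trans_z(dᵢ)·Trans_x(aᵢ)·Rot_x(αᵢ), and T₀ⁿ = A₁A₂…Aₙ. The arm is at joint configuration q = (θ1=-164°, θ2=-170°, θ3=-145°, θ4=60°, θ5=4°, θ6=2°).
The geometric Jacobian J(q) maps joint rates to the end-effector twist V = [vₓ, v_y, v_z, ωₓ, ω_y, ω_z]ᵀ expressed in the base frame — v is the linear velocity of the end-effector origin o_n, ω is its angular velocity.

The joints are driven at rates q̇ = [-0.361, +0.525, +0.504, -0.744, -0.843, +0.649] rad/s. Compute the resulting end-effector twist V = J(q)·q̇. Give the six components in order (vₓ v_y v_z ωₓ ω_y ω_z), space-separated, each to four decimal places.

-0.0245 -0.8949 -0.0019 1.1474 -0.4277 0.1356

o_n = [-0.5625, -0.0122, 2.4226]
J₁: ẑ×o_n = [0.0122, -0.5625, 0.0000], ω = ẑ
J2: z=[0.0000, 0.0000, 1.0000] o=[-0.3461, -0.0992, 0.2500] → [-0.0870, -0.2164, 0.0000, 0.0000, 0.0000, 1.0000]
J3: z=[-0.4384, 0.8988, 0.0000] o=[-0.0495, 0.0454, 0.3100] → [1.8988, 0.9261, 0.4864, -0.4384, 0.8988, 0.0000]
J4: z=[-0.4384, 0.8988, 0.0000] o=[-0.8720, 0.3118, 0.7459] → [1.5070, 0.7350, -0.1362, -0.4384, 0.8988, 0.0000]
J5: z=[-0.8954, -0.4367, 0.0872] o=[-0.8235, 0.3355, 1.3636] → [-0.4322, 0.9710, 0.4253, -0.8954, -0.4367, 0.0872]
J6: z=[0.4428, -0.8939, 0.0695] o=[-0.7887, 0.4091, 2.0890] → [-0.2689, -0.1320, 0.0157, 0.4428, -0.8939, 0.0695]
V = J·q̇ = [-0.0245, -0.8949, -0.0019, 1.1474, -0.4277, 0.1356]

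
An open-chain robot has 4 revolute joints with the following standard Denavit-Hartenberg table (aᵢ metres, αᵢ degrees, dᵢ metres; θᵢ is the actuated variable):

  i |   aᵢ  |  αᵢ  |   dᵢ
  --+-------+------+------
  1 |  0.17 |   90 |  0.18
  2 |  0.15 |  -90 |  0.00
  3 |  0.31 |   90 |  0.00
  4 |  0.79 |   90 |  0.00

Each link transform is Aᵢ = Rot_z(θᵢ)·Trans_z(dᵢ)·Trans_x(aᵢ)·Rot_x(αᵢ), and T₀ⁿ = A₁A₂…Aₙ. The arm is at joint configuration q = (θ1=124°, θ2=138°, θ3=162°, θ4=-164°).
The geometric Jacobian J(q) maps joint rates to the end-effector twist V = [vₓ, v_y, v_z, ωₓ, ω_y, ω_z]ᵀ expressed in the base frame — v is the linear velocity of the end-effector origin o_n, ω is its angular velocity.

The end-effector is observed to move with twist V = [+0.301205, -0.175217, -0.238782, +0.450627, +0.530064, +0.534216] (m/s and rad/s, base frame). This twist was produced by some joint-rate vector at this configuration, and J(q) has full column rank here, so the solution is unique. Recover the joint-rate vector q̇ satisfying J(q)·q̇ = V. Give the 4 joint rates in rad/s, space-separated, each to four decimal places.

0.4110 0.4950 -0.2170 -0.1840

o_n = [0.1785, -0.0163, 0.7282]
J₁: ẑ×o_n = [0.0163, 0.1785, -0.0000], ω = ẑ
J2: z=[0.8290, 0.5592, 0.0000] o=[-0.0951, 0.1409, 0.1800] → [0.3065, -0.4545, -0.2834, 0.8290, 0.5592, 0.0000]
J3: z=[0.3742, -0.5547, -0.7431] o=[-0.0327, 0.0485, 0.2804] → [-0.2966, -0.3246, 0.0929, 0.3742, -0.5547, -0.7431]
J4: z=[-0.6600, -0.7222, 0.2068] o=[-0.2347, 0.1766, 0.0831] → [-0.4260, 0.5112, 0.4258, -0.6600, -0.7222, 0.2068]
q̇ = J⁺·V = [0.4110, 0.4950, -0.2170, -0.1840]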